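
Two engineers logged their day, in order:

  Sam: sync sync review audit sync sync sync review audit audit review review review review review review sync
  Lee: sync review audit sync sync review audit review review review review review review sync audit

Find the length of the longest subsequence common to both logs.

One common subsequence of length 14: sync (Sam #2, Lee #1) → review (Sam #3, Lee #2) → audit (Sam #4, Lee #3) → sync (Sam #6, Lee #4) → sync (Sam #7, Lee #5) → review (Sam #8, Lee #6) → audit (Sam #10, Lee #7) → review (Sam #11, Lee #8) → review (Sam #12, Lee #9) → review (Sam #13, Lee #10) → review (Sam #14, Lee #11) → review (Sam #15, Lee #12) → review (Sam #16, Lee #13) → sync (Sam #17, Lee #14). dp[17][15] = 14 confirms this is the maximum.

14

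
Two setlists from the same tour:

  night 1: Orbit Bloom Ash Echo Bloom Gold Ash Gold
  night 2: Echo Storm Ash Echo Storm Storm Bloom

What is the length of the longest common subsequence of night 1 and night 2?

One common subsequence of length 3: Ash [3,3], then Echo [4,4], then Bloom [5,7]. Since dp[8][7] = 3, nothing longer is possible.

3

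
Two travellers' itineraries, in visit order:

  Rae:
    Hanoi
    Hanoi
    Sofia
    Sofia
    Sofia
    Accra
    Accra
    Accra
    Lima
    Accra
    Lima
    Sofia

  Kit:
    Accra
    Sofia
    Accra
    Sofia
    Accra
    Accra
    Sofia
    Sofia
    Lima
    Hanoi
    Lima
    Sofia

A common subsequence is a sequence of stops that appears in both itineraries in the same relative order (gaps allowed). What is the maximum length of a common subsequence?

7

Taking Sofia (Rae #3, Kit #2); then Sofia (Rae #5, Kit #4); then Accra (Rae #6, Kit #5); then Accra (Rae #7, Kit #6); then Lima (Rae #9, Kit #9); then Lima (Rae #11, Kit #11); then Sofia (Rae #12, Kit #12) gives a common subsequence of length 7. dp[12][12] = 7 confirms this is the maximum.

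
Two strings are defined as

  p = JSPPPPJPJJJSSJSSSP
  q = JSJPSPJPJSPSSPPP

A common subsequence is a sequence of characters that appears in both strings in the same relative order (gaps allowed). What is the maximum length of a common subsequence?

11

Taking J at p[1]=q[1], S at p[2]=q[2], P at p[3]=q[4], P at p[6]=q[6], J at p[7]=q[7], P at p[8]=q[8], J at p[11]=q[9], S at p[12]=q[10], S at p[13]=q[12], S at p[15]=q[13], P at p[18]=q[16] gives a common subsequence of length 11. dp[18][16] = 11 confirms this is the maximum.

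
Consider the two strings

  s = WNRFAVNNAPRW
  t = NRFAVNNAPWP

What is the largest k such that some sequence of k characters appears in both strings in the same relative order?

10

Taking N [2,1], then R [3,2], then F [4,3], then A [5,4], then V [6,5], then N [7,6], then N [8,7], then A [9,8], then P [10,9], then W [12,10] gives a common subsequence of length 10. The LCS DP gives dp[12][11] = 10, so this is optimal.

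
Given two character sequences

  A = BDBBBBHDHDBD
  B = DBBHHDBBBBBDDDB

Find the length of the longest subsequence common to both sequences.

Pick B (A #1, B #3) → D (A #2, B #6) → B (A #3, B #8) → B (A #4, B #9) → B (A #5, B #10) → B (A #6, B #11) → D (A #8, B #13) → D (A #10, B #14) → B (A #11, B #15); all 9 characters appear in both, in order. dp[12][15] = 9 confirms this is the maximum.

9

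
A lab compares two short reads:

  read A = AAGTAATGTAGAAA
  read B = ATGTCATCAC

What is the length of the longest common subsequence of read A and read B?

Let dp[i][j] be the LCS length of the first i bases of read A and the first j bases of read B. dp[i][j] = dp[i-1][j-1]+1 when the i-th and j-th bases match, else max(dp[i-1][j], dp[i][j-1]).
    ·  A  T  G  T  C  A  T  C  A  C
 ·  0  0  0  0  0  0  0  0  0  0  0
 A  0  1  1  1  1  1  1  1  1  1  1
 A  0  1  1  1  1  1  2  2  2  2  2
 G  0  1  1  2  2  2  2  2  2  2  2
 T  0  1  2  2  3  3  3  3  3  3  3
 A  0  1  2  2  3  3  4  4  4  4  4
 A  0  1  2  2  3  3  4  4  4  5  5
 T  0  1  2  2  3  3  4  5  5  5  5
 G  0  1  2  3  3  3  4  5  5  5  5
 T  0  1  2  3  4  4  4  5  5  5  5
 A  0  1  2  3  4  4  5  5  5  6  6
 G  0  1  2  3  4  4  5  5  5  6  6
 A  0  1  2  3  4  4  5  5  5  6  6
 A  0  1  2  3  4  4  5  5  5  6  6
 A  0  1  2  3  4  4  5  5  5  6  6
dp[14][10] = 6. One LCS (by backtracking along matches): AGTATA.

6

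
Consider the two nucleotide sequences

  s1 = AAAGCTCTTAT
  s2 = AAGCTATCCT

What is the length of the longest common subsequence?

Taking A (s1 #2, s2 #1); then A (s1 #3, s2 #2); then G (s1 #4, s2 #3); then C (s1 #5, s2 #4); then T (s1 #6, s2 #7); then C (s1 #7, s2 #9); then T (s1 #11, s2 #10) gives a common subsequence of length 7, and the DP table's final entry dp[11][10] is also 7, so no common subsequence is longer.

7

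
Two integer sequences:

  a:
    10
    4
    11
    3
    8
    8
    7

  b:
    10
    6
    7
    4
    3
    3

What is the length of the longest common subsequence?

3

Let dp[i][j] be the LCS length of the first i values of a and the first j values of b. dp[i][j] = dp[i-1][j-1]+1 when the i-th and j-th values match, else max(dp[i-1][j], dp[i][j-1]).
    · 10  6  7  4  3  3
 ·  0  0  0  0  0  0  0
10  0  1  1  1  1  1  1
 4  0  1  1  1  2  2  2
11  0  1  1  1  2  2  2
 3  0  1  1  1  2  3  3
 8  0  1  1  1  2  3  3
 8  0  1  1  1  2  3  3
 7  0  1  1  2  2  3  3
dp[7][6] = 3. One LCS (by backtracking along matches): 10, 4, 3.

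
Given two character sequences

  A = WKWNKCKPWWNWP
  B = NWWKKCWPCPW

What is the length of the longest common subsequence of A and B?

6

Let dp[i][j] be the LCS length of the first i characters of A and the first j characters of B. dp[i][j] = dp[i-1][j-1]+1 when the i-th and j-th characters match, else max(dp[i-1][j], dp[i][j-1]).
    ·  N  W  W  K  K  C  W  P  C  P  W
 ·  0  0  0  0  0  0  0  0  0  0  0  0
 W  0  0  1  1  1  1  1  1  1  1  1  1
 K  0  0  1  1  2  2  2  2  2  2  2  2
 W  0  0  1  2  2  2  2  3  3  3  3  3
 N  0  1  1  2  2  2  2  3  3  3  3  3
 K  0  1  1  2  3  3  3  3  3  3  3  3
 C  0  1  1  2  3  3  4  4  4  4  4  4
 K  0  1  1  2  3  4  4  4  4  4  4  4
 P  0  1  1  2  3  4  4  4  5  5  5  5
 W  0  1  2  2  3  4  4  5  5  5  5  6
 W  0  1  2  3  3  4  4  5  5  5  5  6
 N  0  1  2  3  3  4  4  5  5  5  5  6
 W  0  1  2  3  3  4  4  5  5  5  5  6
 P  0  1  2  3  3  4  4  5  6  6  6  6
dp[13][11] = 6. One LCS (by backtracking along matches): WKWCPW.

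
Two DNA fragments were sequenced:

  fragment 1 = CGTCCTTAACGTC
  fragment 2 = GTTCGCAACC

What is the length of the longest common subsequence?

Let dp[i][j] be the LCS length of the first i bases of fragment 1 and the first j bases of fragment 2. dp[i][j] = dp[i-1][j-1]+1 when the i-th and j-th bases match, else max(dp[i-1][j], dp[i][j-1]).
    ·  G  T  T  C  G  C  A  A  C  C
 ·  0  0  0  0  0  0  0  0  0  0  0
 C  0  0  0  0  1  1  1  1  1  1  1
 G  0  1  1  1  1  2  2  2  2  2  2
 T  0  1  2  2  2  2  2  2  2  2  2
 C  0  1  2  2  3  3  3  3  3  3  3
 C  0  1  2  2  3  3  4  4  4  4  4
 T  0  1  2  3  3  3  4  4  4  4  4
 T  0  1  2  3  3  3  4  4  4  4  4
 A  0  1  2  3  3  3  4  5  5  5  5
 A  0  1  2  3  3  3  4  5  6  6  6
 C  0  1  2  3  4  4  4  5  6  7  7
 G  0  1  2  3  4  5  5  5  6  7  7
 T  0  1  2  3  4  5  5  5  6  7  7
 C  0  1  2  3  4  5  6  6  6  7  8
dp[13][10] = 8. One LCS (by backtracking along matches): GTCCAACC.

8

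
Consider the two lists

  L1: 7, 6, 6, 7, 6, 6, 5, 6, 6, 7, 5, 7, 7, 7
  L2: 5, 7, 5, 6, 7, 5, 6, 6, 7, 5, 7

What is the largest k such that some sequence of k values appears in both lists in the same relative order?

One common subsequence of length 9: 7 [1,2], 6 [3,4], 7 [4,5], 5 [7,6], 6 [8,7], 6 [9,8], 7 [10,9], 5 [11,10], 7 [14,11], and the DP table's final entry dp[14][11] is also 9, so no common subsequence is longer.

9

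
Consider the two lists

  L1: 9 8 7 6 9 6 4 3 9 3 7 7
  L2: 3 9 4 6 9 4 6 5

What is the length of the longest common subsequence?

4

Pick 9 (L1 #1, L2 #2), 6 (L1 #4, L2 #4), 9 (L1 #5, L2 #5), 6 (L1 #6, L2 #7); all 4 values appear in both, in order. Since dp[12][8] = 4, nothing longer is possible.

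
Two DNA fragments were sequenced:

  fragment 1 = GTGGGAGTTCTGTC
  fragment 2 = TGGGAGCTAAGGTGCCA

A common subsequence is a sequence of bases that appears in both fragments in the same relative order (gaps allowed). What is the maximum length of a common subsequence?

Taking T (fragment 1 #2, fragment 2 #1), G (fragment 1 #3, fragment 2 #2), G (fragment 1 #4, fragment 2 #3), G (fragment 1 #5, fragment 2 #4), A (fragment 1 #6, fragment 2 #5), G (fragment 1 #7, fragment 2 #6), C (fragment 1 #10, fragment 2 #7), T (fragment 1 #11, fragment 2 #8), G (fragment 1 #12, fragment 2 #12), T (fragment 1 #13, fragment 2 #13), C (fragment 1 #14, fragment 2 #16) gives a common subsequence of length 11, and the DP table's final entry dp[14][17] is also 11, so no common subsequence is longer.

11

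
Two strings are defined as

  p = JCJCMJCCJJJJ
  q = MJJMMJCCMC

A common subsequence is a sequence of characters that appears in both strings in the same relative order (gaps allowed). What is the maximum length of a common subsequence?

Let dp[i][j] be the LCS length of the first i characters of p and the first j characters of q. dp[i][j] = dp[i-1][j-1]+1 when the i-th and j-th characters match, else max(dp[i-1][j], dp[i][j-1]).
    ·  M  J  J  M  M  J  C  C  M  C
 ·  0  0  0  0  0  0  0  0  0  0  0
 J  0  0  1  1  1  1  1  1  1  1  1
 C  0  0  1  1  1  1  1  2  2  2  2
 J  0  0  1  2  2  2  2  2  2  2  2
 C  0  0  1  2  2  2  2  3  3  3  3
 M  0  1  1  2  3  3  3  3  3  4  4
 J  0  1  2  2  3  3  4  4  4  4  4
 C  0  1  2  2  3  3  4  5  5  5  5
 C  0  1  2  2  3  3  4  5  6  6  6
 J  0  1  2  3  3  3  4  5  6  6  6
 J  0  1  2  3  3  3  4  5  6  6  6
 J  0  1  2  3  3  3  4  5  6  6  6
 J  0  1  2  3  3  3  4  5  6  6  6
dp[12][10] = 6. One LCS (by backtracking along matches): JJMJCC.

6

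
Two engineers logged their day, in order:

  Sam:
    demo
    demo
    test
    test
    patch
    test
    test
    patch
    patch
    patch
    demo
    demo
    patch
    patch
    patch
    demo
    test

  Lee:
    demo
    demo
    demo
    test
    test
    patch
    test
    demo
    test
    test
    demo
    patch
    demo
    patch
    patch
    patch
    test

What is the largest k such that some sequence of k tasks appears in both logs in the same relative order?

Taking demo (Sam #1, Lee #2); then demo (Sam #2, Lee #3); then test (Sam #3, Lee #4); then test (Sam #4, Lee #5); then patch (Sam #5, Lee #6); then test (Sam #6, Lee #9); then test (Sam #7, Lee #10); then patch (Sam #10, Lee #12); then demo (Sam #12, Lee #13); then patch (Sam #13, Lee #14); then patch (Sam #14, Lee #15); then patch (Sam #15, Lee #16); then test (Sam #17, Lee #17) gives a common subsequence of length 13. Since dp[17][17] = 13, nothing longer is possible.

13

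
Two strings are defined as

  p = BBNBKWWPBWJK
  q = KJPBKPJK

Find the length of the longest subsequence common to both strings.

Let dp[i][j] be the LCS length of the first i characters of p and the first j characters of q. dp[i][j] = dp[i-1][j-1]+1 when the i-th and j-th characters match, else max(dp[i-1][j], dp[i][j-1]).
    ·  K  J  P  B  K  P  J  K
 ·  0  0  0  0  0  0  0  0  0
 B  0  0  0  0  1  1  1  1  1
 B  0  0  0  0  1  1  1  1  1
 N  0  0  0  0  1  1  1  1  1
 B  0  0  0  0  1  1  1  1  1
 K  0  1  1  1  1  2  2  2  2
 W  0  1  1  1  1  2  2  2  2
 W  0  1  1  1  1  2  2  2  2
 P  0  1  1  2  2  2  3  3  3
 B  0  1  1  2  3  3  3  3  3
 W  0  1  1  2  3  3  3  3  3
 J  0  1  2  2  3  3  3  4  4
 K  0  1  2  2  3  4  4  4  5
dp[12][8] = 5. One LCS (by backtracking along matches): BKPJK.

5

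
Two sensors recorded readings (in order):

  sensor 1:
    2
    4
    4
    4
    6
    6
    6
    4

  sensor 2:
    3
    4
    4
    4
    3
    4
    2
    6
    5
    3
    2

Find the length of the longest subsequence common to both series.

Taking 4 [2,3], then 4 [3,4], then 4 [4,6], then 6 [5,8] gives a common subsequence of length 4. The LCS DP gives dp[8][11] = 4, so this is optimal.

4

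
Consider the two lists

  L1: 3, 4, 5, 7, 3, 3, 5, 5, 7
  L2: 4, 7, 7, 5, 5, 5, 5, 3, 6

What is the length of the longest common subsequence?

One common subsequence of length 4: 4 (L1 #2, L2 #1), then 5 (L1 #3, L2 #5), then 5 (L1 #7, L2 #6), then 5 (L1 #8, L2 #7). dp[9][9] = 4 confirms this is the maximum.

4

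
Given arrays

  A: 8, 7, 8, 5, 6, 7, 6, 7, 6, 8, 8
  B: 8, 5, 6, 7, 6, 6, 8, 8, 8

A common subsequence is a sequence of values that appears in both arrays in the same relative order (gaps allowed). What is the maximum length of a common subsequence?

8

Match 8 at A[3]=B[1]; then 5 at A[4]=B[2]; then 6 at A[5]=B[3]; then 7 at A[6]=B[4]; then 6 at A[7]=B[5]; then 6 at A[9]=B[6]; then 8 at A[10]=B[8]; then 8 at A[11]=B[9] — 8 values in the same relative order in both. The LCS DP gives dp[11][9] = 8, so this is optimal.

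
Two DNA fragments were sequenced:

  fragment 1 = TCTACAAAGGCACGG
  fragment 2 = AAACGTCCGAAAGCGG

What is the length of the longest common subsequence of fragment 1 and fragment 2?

10

Taking T at fragment 1[1]=fragment 2[6]; then C at fragment 1[2]=fragment 2[7]; then C at fragment 1[5]=fragment 2[8]; then A at fragment 1[6]=fragment 2[10]; then A at fragment 1[7]=fragment 2[11]; then A at fragment 1[8]=fragment 2[12]; then G at fragment 1[10]=fragment 2[13]; then C at fragment 1[13]=fragment 2[14]; then G at fragment 1[14]=fragment 2[15]; then G at fragment 1[15]=fragment 2[16] gives a common subsequence of length 10. Since dp[15][16] = 10, nothing longer is possible.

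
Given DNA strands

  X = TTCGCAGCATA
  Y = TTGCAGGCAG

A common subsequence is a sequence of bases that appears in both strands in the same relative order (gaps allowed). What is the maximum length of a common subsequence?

One common subsequence of length 8: T at X[1]=Y[1]; then T at X[2]=Y[2]; then G at X[4]=Y[3]; then C at X[5]=Y[4]; then A at X[6]=Y[5]; then G at X[7]=Y[7]; then C at X[8]=Y[8]; then A at X[9]=Y[9]. Since dp[11][10] = 8, nothing longer is possible.

8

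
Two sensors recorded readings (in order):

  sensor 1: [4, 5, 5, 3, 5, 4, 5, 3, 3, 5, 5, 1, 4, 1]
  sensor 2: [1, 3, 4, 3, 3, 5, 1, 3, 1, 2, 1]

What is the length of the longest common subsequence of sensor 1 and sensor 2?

7

Match 3 at sensor 1[4]=sensor 2[2]; then 4 at sensor 1[6]=sensor 2[3]; then 3 at sensor 1[8]=sensor 2[4]; then 3 at sensor 1[9]=sensor 2[5]; then 5 at sensor 1[10]=sensor 2[6]; then 1 at sensor 1[12]=sensor 2[9]; then 1 at sensor 1[14]=sensor 2[11] — 7 values in the same relative order in both. The LCS DP gives dp[14][11] = 7, so this is optimal.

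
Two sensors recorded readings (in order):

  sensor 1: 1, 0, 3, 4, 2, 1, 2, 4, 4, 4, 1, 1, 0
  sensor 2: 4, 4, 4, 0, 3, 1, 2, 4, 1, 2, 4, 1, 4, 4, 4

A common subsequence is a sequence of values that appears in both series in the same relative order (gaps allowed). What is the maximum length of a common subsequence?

8

Pick 0 at sensor 1[2]=sensor 2[4], 3 at sensor 1[3]=sensor 2[5], 4 at sensor 1[4]=sensor 2[8], 2 at sensor 1[5]=sensor 2[10], 1 at sensor 1[6]=sensor 2[12], 4 at sensor 1[8]=sensor 2[13], 4 at sensor 1[9]=sensor 2[14], 4 at sensor 1[10]=sensor 2[15]; all 8 values appear in both, in order. dp[13][15] = 8 confirms this is the maximum.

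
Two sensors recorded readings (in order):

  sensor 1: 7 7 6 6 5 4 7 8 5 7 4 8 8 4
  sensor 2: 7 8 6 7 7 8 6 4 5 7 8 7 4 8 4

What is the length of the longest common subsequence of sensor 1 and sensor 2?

Taking 7 (sensor 1 #1, sensor 2 #4), then 7 (sensor 1 #2, sensor 2 #5), then 6 (sensor 1 #3, sensor 2 #7), then 5 (sensor 1 #5, sensor 2 #9), then 7 (sensor 1 #7, sensor 2 #10), then 8 (sensor 1 #8, sensor 2 #11), then 7 (sensor 1 #10, sensor 2 #12), then 4 (sensor 1 #11, sensor 2 #13), then 8 (sensor 1 #13, sensor 2 #14), then 4 (sensor 1 #14, sensor 2 #15) gives a common subsequence of length 10. dp[14][15] = 10 confirms this is the maximum.

10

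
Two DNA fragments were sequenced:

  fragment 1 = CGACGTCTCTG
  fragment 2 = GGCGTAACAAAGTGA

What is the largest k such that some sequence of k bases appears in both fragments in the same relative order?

Match C [1,3] → G [2,4] → A [3,7] → C [4,8] → G [5,12] → T [10,13] → G [11,14] — 7 bases in the same relative order in both, and the DP table's final entry dp[11][15] is also 7, so no common subsequence is longer.

7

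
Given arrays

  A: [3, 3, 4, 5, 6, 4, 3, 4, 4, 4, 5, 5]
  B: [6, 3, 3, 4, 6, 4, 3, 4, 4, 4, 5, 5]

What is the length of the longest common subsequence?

11

Let dp[i][j] be the LCS length of the first i values of A and the first j values of B. dp[i][j] = dp[i-1][j-1]+1 when the i-th and j-th values match, else max(dp[i-1][j], dp[i][j-1]).
    ·  6  3  3  4  6  4  3  4  4  4  5  5
 ·  0  0  0  0  0  0  0  0  0  0  0  0  0
 3  0  0  1  1  1  1  1  1  1  1  1  1  1
 3  0  0  1  2  2  2  2  2  2  2  2  2  2
 4  0  0  1  2  3  3  3  3  3  3  3  3  3
 5  0  0  1  2  3  3  3  3  3  3  3  4  4
 6  0  1  1  2  3  4  4  4  4  4  4  4  4
 4  0  1  1  2  3  4  5  5  5  5  5  5  5
 3  0  1  2  2  3  4  5  6  6  6  6  6  6
 4  0  1  2  2  3  4  5  6  7  7  7  7  7
 4  0  1  2  2  3  4  5  6  7  8  8  8  8
 4  0  1  2  2  3  4  5  6  7  8  9  9  9
 5  0  1  2  2  3  4  5  6  7  8  9 10 10
 5  0  1  2  2  3  4  5  6  7  8  9 10 11
dp[12][12] = 11. One LCS (by backtracking along matches): 3, 3, 4, 6, 4, 3, 4, 4, 4, 5, 5.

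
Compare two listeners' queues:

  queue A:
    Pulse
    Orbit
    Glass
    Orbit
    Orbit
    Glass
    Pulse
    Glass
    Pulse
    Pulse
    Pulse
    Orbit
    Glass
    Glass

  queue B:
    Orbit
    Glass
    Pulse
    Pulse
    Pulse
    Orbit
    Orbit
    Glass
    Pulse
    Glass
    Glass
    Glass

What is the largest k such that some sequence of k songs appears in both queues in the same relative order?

One common subsequence of length 9: Orbit at queue A[2]=queue B[1]; then Glass at queue A[3]=queue B[2]; then Orbit at queue A[4]=queue B[6]; then Orbit at queue A[5]=queue B[7]; then Glass at queue A[6]=queue B[8]; then Pulse at queue A[7]=queue B[9]; then Glass at queue A[8]=queue B[10]; then Glass at queue A[13]=queue B[11]; then Glass at queue A[14]=queue B[12], and the DP table's final entry dp[14][12] is also 9, so no common subsequence is longer.

9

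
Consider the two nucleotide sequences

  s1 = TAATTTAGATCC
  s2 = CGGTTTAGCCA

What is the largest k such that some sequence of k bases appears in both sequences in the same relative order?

7

One common subsequence of length 7: T [4,4] → T [5,5] → T [6,6] → A [7,7] → G [8,8] → C [11,9] → C [12,10]. The LCS DP gives dp[12][11] = 7, so this is optimal.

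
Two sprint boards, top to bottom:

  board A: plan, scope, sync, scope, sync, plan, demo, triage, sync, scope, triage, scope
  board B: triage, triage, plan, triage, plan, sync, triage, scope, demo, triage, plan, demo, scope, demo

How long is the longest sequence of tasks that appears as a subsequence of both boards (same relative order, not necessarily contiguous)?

Taking plan at board A[1]=board B[5]; then sync at board A[3]=board B[6]; then scope at board A[4]=board B[8]; then plan at board A[6]=board B[11]; then demo at board A[7]=board B[12]; then scope at board A[10]=board B[13] gives a common subsequence of length 6. The LCS DP gives dp[12][14] = 6, so this is optimal.

6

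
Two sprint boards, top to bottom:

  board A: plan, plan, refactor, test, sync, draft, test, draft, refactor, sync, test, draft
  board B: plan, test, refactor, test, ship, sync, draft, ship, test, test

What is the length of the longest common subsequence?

7

Pick plan at board A[1]=board B[1] → refactor at board A[3]=board B[3] → test at board A[4]=board B[4] → sync at board A[5]=board B[6] → draft at board A[6]=board B[7] → test at board A[7]=board B[9] → test at board A[11]=board B[10]; all 7 tasks appear in both, in order. The LCS DP gives dp[12][10] = 7, so this is optimal.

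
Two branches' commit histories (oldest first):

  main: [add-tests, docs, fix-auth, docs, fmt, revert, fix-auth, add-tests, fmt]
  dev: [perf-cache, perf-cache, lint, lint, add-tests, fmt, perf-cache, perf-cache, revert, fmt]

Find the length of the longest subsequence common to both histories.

One common subsequence of length 4: add-tests [1,5]; then fmt [5,6]; then revert [6,9]; then fmt [9,10]. Since dp[9][10] = 4, nothing longer is possible.

4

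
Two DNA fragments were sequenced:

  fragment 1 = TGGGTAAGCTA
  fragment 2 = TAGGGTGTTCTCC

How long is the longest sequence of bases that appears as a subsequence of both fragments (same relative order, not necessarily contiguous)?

Taking T [1,1] → G [2,3] → G [3,4] → G [4,5] → T [5,6] → G [8,7] → C [9,10] → T [10,11] gives a common subsequence of length 8. dp[11][13] = 8 confirms this is the maximum.

8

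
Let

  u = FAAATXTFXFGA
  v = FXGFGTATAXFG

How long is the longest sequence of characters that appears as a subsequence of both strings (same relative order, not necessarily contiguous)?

Let dp[i][j] be the LCS length of the first i characters of u and the first j characters of v. dp[i][j] = dp[i-1][j-1]+1 when the i-th and j-th characters match, else max(dp[i-1][j], dp[i][j-1]).
    ·  F  X  G  F  G  T  A  T  A  X  F  G
 ·  0  0  0  0  0  0  0  0  0  0  0  0  0
 F  0  1  1  1  1  1  1  1  1  1  1  1  1
 A  0  1  1  1  1  1  1  2  2  2  2  2  2
 A  0  1  1  1  1  1  1  2  2  3  3  3  3
 A  0  1  1  1  1  1  1  2  2  3  3  3  3
 T  0  1  1  1  1  1  2  2  3  3  3  3  3
 X  0  1  2  2  2  2  2  2  3  3  4  4  4
 T  0  1  2  2  2  2  3  3  3  3  4  4  4
 F  0  1  2  2  3  3  3  3  3  3  4  5  5
 X  0  1  2  2  3  3  3  3  3  3  4  5  5
 F  0  1  2  2  3  3  3  3  3  3  4  5  5
 G  0  1  2  3  3  4  4  4  4  4  4  5  6
 A  0  1  2  3  3  4  4  5  5  5  5  5  6
dp[12][12] = 6. One LCS (by backtracking along matches): FAAXFG.

6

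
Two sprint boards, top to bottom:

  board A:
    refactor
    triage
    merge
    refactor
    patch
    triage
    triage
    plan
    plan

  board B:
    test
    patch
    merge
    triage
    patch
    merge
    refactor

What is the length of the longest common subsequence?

Match triage (board A #2, board B #4); then merge (board A #3, board B #6); then refactor (board A #4, board B #7) — 3 tasks in the same relative order in both. Since dp[9][7] = 3, nothing longer is possible.

3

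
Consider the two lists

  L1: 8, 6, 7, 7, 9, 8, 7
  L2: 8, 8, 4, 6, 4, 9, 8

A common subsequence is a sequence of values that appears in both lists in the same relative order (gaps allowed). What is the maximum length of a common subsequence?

4

Let dp[i][j] be the LCS length of the first i values of L1 and the first j values of L2. dp[i][j] = dp[i-1][j-1]+1 when the i-th and j-th values match, else max(dp[i-1][j], dp[i][j-1]).
    ·  8  8  4  6  4  9  8
 ·  0  0  0  0  0  0  0  0
 8  0  1  1  1  1  1  1  1
 6  0  1  1  1  2  2  2  2
 7  0  1  1  1  2  2  2  2
 7  0  1  1  1  2  2  2  2
 9  0  1  1  1  2  2  3  3
 8  0  1  2  2  2  2  3  4
 7  0  1  2  2  2  2  3  4
dp[7][7] = 4. One LCS (by backtracking along matches): 8, 6, 9, 8.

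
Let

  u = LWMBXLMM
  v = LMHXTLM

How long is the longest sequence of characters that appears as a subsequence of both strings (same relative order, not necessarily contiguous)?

5

Pick L at u[1]=v[1], then M at u[3]=v[2], then X at u[5]=v[4], then L at u[6]=v[6], then M at u[8]=v[7]; all 5 characters appear in both, in order. The LCS DP gives dp[8][7] = 5, so this is optimal.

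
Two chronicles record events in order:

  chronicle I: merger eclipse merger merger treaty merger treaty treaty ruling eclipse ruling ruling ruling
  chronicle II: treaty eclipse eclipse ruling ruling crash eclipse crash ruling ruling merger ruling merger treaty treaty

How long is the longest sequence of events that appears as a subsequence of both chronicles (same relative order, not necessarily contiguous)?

6

Match eclipse (chronicle I #2, chronicle II #3); then ruling (chronicle I #9, chronicle II #5); then eclipse (chronicle I #10, chronicle II #7); then ruling (chronicle I #11, chronicle II #9); then ruling (chronicle I #12, chronicle II #10); then ruling (chronicle I #13, chronicle II #12) — 6 events in the same relative order in both. The LCS DP gives dp[13][15] = 6, so this is optimal.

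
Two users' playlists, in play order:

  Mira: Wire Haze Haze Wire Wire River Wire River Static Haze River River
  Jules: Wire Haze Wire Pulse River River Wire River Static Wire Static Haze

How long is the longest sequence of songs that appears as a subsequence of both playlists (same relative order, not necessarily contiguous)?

8

Pick Wire (Mira #1, Jules #1); then Haze (Mira #3, Jules #2); then Wire (Mira #4, Jules #3); then Wire (Mira #5, Jules #7); then River (Mira #6, Jules #8); then Wire (Mira #7, Jules #10); then Static (Mira #9, Jules #11); then Haze (Mira #10, Jules #12); all 8 songs appear in both, in order. dp[12][12] = 8 confirms this is the maximum.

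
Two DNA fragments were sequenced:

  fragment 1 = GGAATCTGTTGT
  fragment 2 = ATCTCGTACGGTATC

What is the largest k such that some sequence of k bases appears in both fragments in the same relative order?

Match A at fragment 1[4]=fragment 2[1], then T at fragment 1[5]=fragment 2[2], then C at fragment 1[6]=fragment 2[3], then T at fragment 1[7]=fragment 2[4], then G at fragment 1[8]=fragment 2[6], then T at fragment 1[9]=fragment 2[7], then T at fragment 1[10]=fragment 2[12], then T at fragment 1[12]=fragment 2[14] — 8 bases in the same relative order in both. Since dp[12][15] = 8, nothing longer is possible.

8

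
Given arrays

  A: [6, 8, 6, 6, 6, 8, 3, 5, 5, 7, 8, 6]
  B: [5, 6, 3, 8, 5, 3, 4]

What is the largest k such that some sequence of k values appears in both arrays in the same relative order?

3

Match 6 (A #1, B #2), 8 (A #2, B #4), 3 (A #7, B #6) — 3 values in the same relative order in both, and the DP table's final entry dp[12][7] is also 3, so no common subsequence is longer.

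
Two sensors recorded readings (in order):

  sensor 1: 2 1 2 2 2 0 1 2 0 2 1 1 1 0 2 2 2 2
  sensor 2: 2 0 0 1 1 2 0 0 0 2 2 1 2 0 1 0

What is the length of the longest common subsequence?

10

Pick 2 at sensor 1[1]=sensor 2[1]; then 1 at sensor 1[2]=sensor 2[5]; then 2 at sensor 1[3]=sensor 2[6]; then 2 at sensor 1[4]=sensor 2[10]; then 2 at sensor 1[5]=sensor 2[11]; then 1 at sensor 1[7]=sensor 2[12]; then 2 at sensor 1[8]=sensor 2[13]; then 0 at sensor 1[9]=sensor 2[14]; then 1 at sensor 1[13]=sensor 2[15]; then 0 at sensor 1[14]=sensor 2[16]; all 10 values appear in both, in order, and the DP table's final entry dp[18][16] is also 10, so no common subsequence is longer.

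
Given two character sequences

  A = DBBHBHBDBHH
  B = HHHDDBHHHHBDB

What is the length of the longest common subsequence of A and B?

7

Let dp[i][j] be the LCS length of the first i characters of A and the first j characters of B. dp[i][j] = dp[i-1][j-1]+1 when the i-th and j-th characters match, else max(dp[i-1][j], dp[i][j-1]).
    ·  H  H  H  D  D  B  H  H  H  H  B  D  B
 ·  0  0  0  0  0  0  0  0  0  0  0  0  0  0
 D  0  0  0  0  1  1  1  1  1  1  1  1  1  1
 B  0  0  0  0  1  1  2  2  2  2  2  2  2  2
 B  0  0  0  0  1  1  2  2  2  2  2  3  3  3
 H  0  1  1  1  1  1  2  3  3  3  3  3  3  3
 B  0  1  1  1  1  1  2  3  3  3  3  4  4  4
 H  0  1  2  2  2  2  2  3  4  4  4  4  4  4
 B  0  1  2  2  2  2  3  3  4  4  4  5  5  5
 D  0  1  2  2  3  3  3  3  4  4  4  5  6  6
 B  0  1  2  2  3  3  4  4  4  4  4  5  6  7
 H  0  1  2  3  3  3  4  5  5  5  5  5  6  7
 H  0  1  2  3  3  3  4  5  6  6  6  6  6  7
dp[11][13] = 7. One LCS (by backtracking along matches): DBHHBDB.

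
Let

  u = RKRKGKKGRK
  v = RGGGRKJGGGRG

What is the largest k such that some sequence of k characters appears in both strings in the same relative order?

Let dp[i][j] be the LCS length of the first i characters of u and the first j characters of v. dp[i][j] = dp[i-1][j-1]+1 when the i-th and j-th characters match, else max(dp[i-1][j], dp[i][j-1]).
    ·  R  G  G  G  R  K  J  G  G  G  R  G
 ·  0  0  0  0  0  0  0  0  0  0  0  0  0
 R  0  1  1  1  1  1  1  1  1  1  1  1  1
 K  0  1  1  1  1  1  2  2  2  2  2  2  2
 R  0  1  1  1  1  2  2  2  2  2  2  3  3
 K  0  1  1  1  1  2  3  3  3  3  3  3  3
 G  0  1  2  2  2  2  3  3  4  4  4  4  4
 K  0  1  2  2  2  2  3  3  4  4  4  4  4
 K  0  1  2  2  2  2  3  3  4  4  4  4  4
 G  0  1  2  3  3  3  3  3  4  5  5  5  5
 R  0  1  2  3  3  4  4  4  4  5  5  6  6
 K  0  1  2  3  3  4  5  5  5  5  5  6  6
dp[10][12] = 6. One LCS (by backtracking along matches): RRKGGR.

6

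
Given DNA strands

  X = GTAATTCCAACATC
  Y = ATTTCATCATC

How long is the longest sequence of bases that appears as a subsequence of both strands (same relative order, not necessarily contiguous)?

9

Taking T (X #2, Y #2), then T (X #5, Y #3), then T (X #6, Y #4), then C (X #8, Y #5), then A (X #9, Y #6), then C (X #11, Y #8), then A (X #12, Y #9), then T (X #13, Y #10), then C (X #14, Y #11) gives a common subsequence of length 9. The LCS DP gives dp[14][11] = 9, so this is optimal.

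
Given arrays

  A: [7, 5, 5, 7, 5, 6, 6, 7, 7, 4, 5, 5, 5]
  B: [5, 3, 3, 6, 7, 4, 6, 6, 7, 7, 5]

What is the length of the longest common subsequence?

Let dp[i][j] be the LCS length of the first i values of A and the first j values of B. dp[i][j] = dp[i-1][j-1]+1 when the i-th and j-th values match, else max(dp[i-1][j], dp[i][j-1]).
    ·  5  3  3  6  7  4  6  6  7  7  5
 ·  0  0  0  0  0  0  0  0  0  0  0  0
 7  0  0  0  0  0  1  1  1  1  1  1  1
 5  0  1  1  1  1  1  1  1  1  1  1  2
 5  0  1  1  1  1  1  1  1  1  1  1  2
 7  0  1  1  1  1  2  2  2  2  2  2  2
 5  0  1  1  1  1  2  2  2  2  2  2  3
 6  0  1  1  1  2  2  2  3  3  3  3  3
 6  0  1  1  1  2  2  2  3  4  4  4  4
 7  0  1  1  1  2  3  3  3  4  5  5  5
 7  0  1  1  1  2  3  3  3  4  5  6  6
 4  0  1  1  1  2  3  4  4  4  5  6  6
 5  0  1  1  1  2  3  4  4  4  5  6  7
 5  0  1  1  1  2  3  4  4  4  5  6  7
 5  0  1  1  1  2  3  4  4  4  5  6  7
dp[13][11] = 7. One LCS (by backtracking along matches): 5, 7, 6, 6, 7, 7, 5.

7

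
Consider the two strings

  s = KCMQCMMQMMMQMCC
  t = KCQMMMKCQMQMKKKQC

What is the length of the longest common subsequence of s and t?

Match K (s #1, t #1), then C (s #2, t #2), then M (s #3, t #4), then M (s #6, t #5), then M (s #7, t #6), then Q (s #8, t #9), then M (s #9, t #10), then M (s #10, t #12), then Q (s #12, t #16), then C (s #15, t #17) — 10 characters in the same relative order in both. The LCS DP gives dp[15][17] = 10, so this is optimal.

10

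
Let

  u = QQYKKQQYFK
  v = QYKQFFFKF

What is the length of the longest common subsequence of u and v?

Pick Q at u[2]=v[1], then Y at u[3]=v[2], then K at u[5]=v[3], then Q at u[6]=v[4], then F at u[9]=v[7], then K at u[10]=v[8]; all 6 characters appear in both, in order. dp[10][9] = 6 confirms this is the maximum.

6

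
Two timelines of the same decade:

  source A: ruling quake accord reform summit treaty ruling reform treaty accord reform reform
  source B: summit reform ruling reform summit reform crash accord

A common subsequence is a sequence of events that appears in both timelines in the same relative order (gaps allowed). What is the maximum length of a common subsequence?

5

Taking ruling (source A #1, source B #3); then reform (source A #4, source B #4); then summit (source A #5, source B #5); then reform (source A #8, source B #6); then accord (source A #10, source B #8) gives a common subsequence of length 5. The LCS DP gives dp[12][8] = 5, so this is optimal.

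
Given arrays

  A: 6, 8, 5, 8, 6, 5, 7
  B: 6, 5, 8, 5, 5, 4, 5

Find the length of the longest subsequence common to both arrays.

4

Taking 6 (A #1, B #1) → 8 (A #2, B #3) → 5 (A #3, B #5) → 5 (A #6, B #7) gives a common subsequence of length 4. The LCS DP gives dp[7][7] = 4, so this is optimal.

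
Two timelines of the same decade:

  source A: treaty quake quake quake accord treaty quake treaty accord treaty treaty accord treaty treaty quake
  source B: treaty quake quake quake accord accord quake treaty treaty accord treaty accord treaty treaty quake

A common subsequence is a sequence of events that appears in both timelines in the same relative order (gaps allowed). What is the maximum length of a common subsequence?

13

Pick treaty (source A #1, source B #1) → quake (source A #2, source B #2) → quake (source A #3, source B #3) → quake (source A #4, source B #4) → accord (source A #5, source B #6) → treaty (source A #6, source B #8) → treaty (source A #8, source B #9) → accord (source A #9, source B #10) → treaty (source A #11, source B #11) → accord (source A #12, source B #12) → treaty (source A #13, source B #13) → treaty (source A #14, source B #14) → quake (source A #15, source B #15); all 13 events appear in both, in order. Since dp[15][15] = 13, nothing longer is possible.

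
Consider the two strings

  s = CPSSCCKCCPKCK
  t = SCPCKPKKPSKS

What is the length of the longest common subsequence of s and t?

7

Pick C [1,2], then P [2,3], then C [6,4], then K [7,5], then P [10,6], then K [11,8], then K [13,11]; all 7 characters appear in both, in order. dp[13][12] = 7 confirms this is the maximum.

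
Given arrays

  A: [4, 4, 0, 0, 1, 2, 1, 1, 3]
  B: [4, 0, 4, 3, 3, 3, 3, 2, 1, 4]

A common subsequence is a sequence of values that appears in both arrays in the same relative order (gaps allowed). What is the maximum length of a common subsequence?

4

One common subsequence of length 4: 4 (A #1, B #1) → 4 (A #2, B #3) → 2 (A #6, B #8) → 1 (A #7, B #9). Since dp[9][10] = 4, nothing longer is possible.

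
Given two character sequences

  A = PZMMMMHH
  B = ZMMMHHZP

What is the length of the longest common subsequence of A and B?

6

Match Z (A #2, B #1); then M (A #4, B #2); then M (A #5, B #3); then M (A #6, B #4); then H (A #7, B #5); then H (A #8, B #6) — 6 characters in the same relative order in both, and the DP table's final entry dp[8][8] is also 6, so no common subsequence is longer.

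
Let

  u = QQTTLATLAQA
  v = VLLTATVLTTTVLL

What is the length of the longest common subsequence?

One common subsequence of length 5: T [3,4], T [4,6], L [5,8], T [7,11], L [8,14]. dp[11][14] = 5 confirms this is the maximum.

5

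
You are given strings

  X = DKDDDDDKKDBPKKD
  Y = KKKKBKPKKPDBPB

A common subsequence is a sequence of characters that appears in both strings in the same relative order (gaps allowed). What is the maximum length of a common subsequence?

8

Pick K (X #2, Y #2) → K (X #8, Y #3) → K (X #9, Y #4) → B (X #11, Y #5) → P (X #12, Y #7) → K (X #13, Y #8) → K (X #14, Y #9) → D (X #15, Y #11); all 8 characters appear in both, in order. The LCS DP gives dp[15][14] = 8, so this is optimal.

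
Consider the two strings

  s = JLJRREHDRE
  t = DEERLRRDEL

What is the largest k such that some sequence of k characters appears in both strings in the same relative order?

One common subsequence of length 5: L (s #2, t #5) → R (s #4, t #6) → R (s #5, t #7) → D (s #8, t #8) → E (s #10, t #9). Since dp[10][10] = 5, nothing longer is possible.

5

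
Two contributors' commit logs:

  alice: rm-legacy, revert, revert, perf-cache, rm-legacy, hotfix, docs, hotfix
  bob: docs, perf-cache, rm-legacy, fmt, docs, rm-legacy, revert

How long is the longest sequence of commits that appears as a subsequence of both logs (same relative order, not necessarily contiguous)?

3

Taking perf-cache (alice #4, bob #2); then rm-legacy (alice #5, bob #3); then docs (alice #7, bob #5) gives a common subsequence of length 3. The LCS DP gives dp[8][7] = 3, so this is optimal.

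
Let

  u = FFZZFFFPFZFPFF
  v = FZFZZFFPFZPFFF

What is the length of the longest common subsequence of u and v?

Pick F [1,1]; then F [2,3]; then Z [3,4]; then Z [4,5]; then F [6,6]; then F [7,7]; then P [8,8]; then F [9,9]; then Z [10,10]; then F [11,12]; then F [13,13]; then F [14,14]; all 12 characters appear in both, in order. The LCS DP gives dp[14][14] = 12, so this is optimal.

12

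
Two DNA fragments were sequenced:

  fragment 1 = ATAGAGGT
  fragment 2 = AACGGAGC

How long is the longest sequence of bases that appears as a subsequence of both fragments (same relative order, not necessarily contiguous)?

5

Let dp[i][j] be the LCS length of the first i bases of fragment 1 and the first j bases of fragment 2. dp[i][j] = dp[i-1][j-1]+1 when the i-th and j-th bases match, else max(dp[i-1][j], dp[i][j-1]).
    ·  A  A  C  G  G  A  G  C
 ·  0  0  0  0  0  0  0  0  0
 A  0  1  1  1  1  1  1  1  1
 T  0  1  1  1  1  1  1  1  1
 A  0  1  2  2  2  2  2  2  2
 G  0  1  2  2  3  3  3  3  3
 A  0  1  2  2  3  3  4  4  4
 G  0  1  2  2  3  4  4  5  5
 G  0  1  2  2  3  4  4  5  5
 T  0  1  2  2  3  4  4  5  5
dp[8][8] = 5. One LCS (by backtracking along matches): AAGAG.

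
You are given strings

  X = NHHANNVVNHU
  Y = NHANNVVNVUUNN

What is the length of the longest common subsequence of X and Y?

Let dp[i][j] be the LCS length of the first i characters of X and the first j characters of Y. dp[i][j] = dp[i-1][j-1]+1 when the i-th and j-th characters match, else max(dp[i-1][j], dp[i][j-1]).
    ·  N  H  A  N  N  V  V  N  V  U  U  N  N
 ·  0  0  0  0  0  0  0  0  0  0  0  0  0  0
 N  0  1  1  1  1  1  1  1  1  1  1  1  1  1
 H  0  1  2  2  2  2  2  2  2  2  2  2  2  2
 H  0  1  2  2  2  2  2  2  2  2  2  2  2  2
 A  0  1  2  3  3  3  3  3  3  3  3  3  3  3
 N  0  1  2  3  4  4  4  4  4  4  4  4  4  4
 N  0  1  2  3  4  5  5  5  5  5  5  5  5  5
 V  0  1  2  3  4  5  6  6  6  6  6  6  6  6
 V  0  1  2  3  4  5  6  7  7  7  7  7  7  7
 N  0  1  2  3  4  5  6  7  8  8  8  8  8  8
 H  0  1  2  3  4  5  6  7  8  8  8  8  8  8
 U  0  1  2  3  4  5  6  7  8  8  9  9  9  9
dp[11][13] = 9. One LCS (by backtracking along matches): NHANNVVNU.

9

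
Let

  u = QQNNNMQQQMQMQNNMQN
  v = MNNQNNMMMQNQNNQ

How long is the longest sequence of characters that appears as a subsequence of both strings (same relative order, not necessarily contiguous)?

10

Pick Q (u #2, v #4) → N (u #3, v #5) → N (u #4, v #6) → M (u #6, v #8) → M (u #10, v #9) → Q (u #11, v #10) → Q (u #13, v #12) → N (u #14, v #13) → N (u #15, v #14) → Q (u #17, v #15); all 10 characters appear in both, in order, and the DP table's final entry dp[18][15] is also 10, so no common subsequence is longer.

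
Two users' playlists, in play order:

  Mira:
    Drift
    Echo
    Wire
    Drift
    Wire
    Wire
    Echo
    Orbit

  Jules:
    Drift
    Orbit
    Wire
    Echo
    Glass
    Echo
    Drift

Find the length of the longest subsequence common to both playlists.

Match Drift (Mira #1, Jules #1), then Echo (Mira #2, Jules #6), then Drift (Mira #4, Jules #7) — 3 songs in the same relative order in both, and the DP table's final entry dp[8][7] is also 3, so no common subsequence is longer.

3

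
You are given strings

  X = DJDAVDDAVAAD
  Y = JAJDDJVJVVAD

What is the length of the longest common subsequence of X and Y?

7

Match J at X[2]=Y[1], then A at X[4]=Y[2], then D at X[6]=Y[4], then D at X[7]=Y[5], then V at X[9]=Y[10], then A at X[11]=Y[11], then D at X[12]=Y[12] — 7 characters in the same relative order in both, and the DP table's final entry dp[12][12] is also 7, so no common subsequence is longer.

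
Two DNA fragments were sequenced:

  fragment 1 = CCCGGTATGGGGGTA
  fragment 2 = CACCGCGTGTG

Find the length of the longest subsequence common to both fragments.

Taking C (fragment 1 #1, fragment 2 #1), C (fragment 1 #2, fragment 2 #3), C (fragment 1 #3, fragment 2 #4), G (fragment 1 #4, fragment 2 #5), G (fragment 1 #5, fragment 2 #7), T (fragment 1 #6, fragment 2 #8), T (fragment 1 #8, fragment 2 #10), G (fragment 1 #13, fragment 2 #11) gives a common subsequence of length 8. dp[15][11] = 8 confirms this is the maximum.

8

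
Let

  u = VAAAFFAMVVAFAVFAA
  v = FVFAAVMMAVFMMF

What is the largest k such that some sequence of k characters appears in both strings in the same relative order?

Pick V [1,2], A [2,4], A [3,5], A [4,9], F [5,11], M [8,13], F [15,14]; all 7 characters appear in both, in order. Since dp[17][14] = 7, nothing longer is possible.

7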